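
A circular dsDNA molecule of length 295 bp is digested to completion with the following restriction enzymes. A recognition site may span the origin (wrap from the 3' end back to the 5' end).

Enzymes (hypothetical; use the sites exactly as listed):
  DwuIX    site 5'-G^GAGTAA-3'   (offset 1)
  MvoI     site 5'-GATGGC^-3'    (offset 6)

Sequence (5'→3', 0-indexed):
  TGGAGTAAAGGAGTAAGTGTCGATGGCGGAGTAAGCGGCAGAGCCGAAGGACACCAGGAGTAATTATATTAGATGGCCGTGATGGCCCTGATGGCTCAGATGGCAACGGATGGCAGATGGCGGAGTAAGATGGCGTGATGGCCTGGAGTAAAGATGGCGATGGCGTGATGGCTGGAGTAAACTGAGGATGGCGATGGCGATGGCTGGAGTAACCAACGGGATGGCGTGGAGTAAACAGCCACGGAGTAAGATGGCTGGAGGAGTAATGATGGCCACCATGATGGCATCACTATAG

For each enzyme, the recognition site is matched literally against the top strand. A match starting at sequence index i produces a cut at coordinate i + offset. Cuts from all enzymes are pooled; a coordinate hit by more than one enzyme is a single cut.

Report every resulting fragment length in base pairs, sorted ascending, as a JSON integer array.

[1,1,2,2,3,3,5,6,6,6,7,8,8,8,9,9,9,10,12,12,12,12,13,13,15,17,18,19,20,29]

Site scan:
  DwuIX GGAGTAA/1: at [1, 9, 27, 56, 121, 144, 173, 205, 227, 242, 259] ⇒ [2, 10, 28, 57, 122, 145, 174, 206, 228, 243, 260]
  MvoI GATGGC/6: at [21, 71, 80, 89, 98, 108, 115, 128, 136, 152, 158, 166, 186, 192, 198, 219, 249, 267, 279] ⇒ [27, 77, 86, 95, 104, 114, 121, 134, 142, 158, 164, 172, 192, 198, 204, 225, 255, 273, 285]

Pooled cuts: [2, 10, 27, 28, 57, 77, 86, 95, 104, 114, 121, 122, 134, 142, 145, 158, 164, 172, 174, 192, 198, 204, 206, 225, 228, 243, 255, 260, 273, 285]

Fragment lengths:
  2→10: 8 bp
  10→27: 17 bp
  27→28: 1 bp
  28→57: 29 bp
  57→77: 20 bp
  77→86: 9 bp
  86→95: 9 bp
  95→104: 9 bp
  104→114: 10 bp
  114→121: 7 bp
  121→122: 1 bp
  122→134: 12 bp
  134→142: 8 bp
  142→145: 3 bp
  145→158: 13 bp
  158→164: 6 bp
  164→172: 8 bp
  172→174: 2 bp
  174→192: 18 bp
  192→198: 6 bp
  198→204: 6 bp
  204→206: 2 bp
  206→225: 19 bp
  225→228: 3 bp
  228→243: 15 bp
  243→255: 12 bp
  255→260: 5 bp
  260→273: 13 bp
  273→285: 12 bp
  285→2 (wrap): 295-285+2 = 12 bp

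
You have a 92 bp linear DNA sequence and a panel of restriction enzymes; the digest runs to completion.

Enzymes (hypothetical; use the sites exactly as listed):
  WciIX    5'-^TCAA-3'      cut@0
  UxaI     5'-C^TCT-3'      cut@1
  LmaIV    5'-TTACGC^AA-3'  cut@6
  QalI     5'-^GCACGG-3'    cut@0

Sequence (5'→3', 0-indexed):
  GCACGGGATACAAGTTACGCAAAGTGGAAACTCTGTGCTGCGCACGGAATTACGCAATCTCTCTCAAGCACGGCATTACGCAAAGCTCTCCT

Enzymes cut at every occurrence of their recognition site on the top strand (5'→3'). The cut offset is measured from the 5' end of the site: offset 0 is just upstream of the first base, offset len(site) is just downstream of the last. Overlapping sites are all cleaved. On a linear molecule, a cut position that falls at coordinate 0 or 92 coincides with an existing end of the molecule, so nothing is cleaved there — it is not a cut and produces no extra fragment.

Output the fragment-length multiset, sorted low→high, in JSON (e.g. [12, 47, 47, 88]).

Scan for sites:
  WciIX (TCAA, off=0): starts [63] → cuts [63]
  UxaI (CTCT, off=1): starts [30, 58, 60, 85] → cuts [31, 59, 61, 86]
  LmaIV (TTACGCAA, off=6): starts [14, 49, 75] → cuts [20, 55, 81]
  QalI (GCACGG, off=0): starts [0, 41, 67] → cuts [41, 67] (position 0 is a terminus of the linear molecule — no cut)

All cut coordinates (distinct, sorted): [20, 31, 41, 55, 59, 61, 63, 67, 81, 86]

Fragments:
  [0,20): 20 bp
  [20,31): 11 bp
  [31,41): 10 bp
  [41,55): 14 bp
  [55,59): 4 bp
  [59,61): 2 bp
  [61,63): 2 bp
  [63,67): 4 bp
  [67,81): 14 bp
  [81,86): 5 bp
  [86,92): 6 bp

[2,2,4,4,5,6,10,11,14,14,20]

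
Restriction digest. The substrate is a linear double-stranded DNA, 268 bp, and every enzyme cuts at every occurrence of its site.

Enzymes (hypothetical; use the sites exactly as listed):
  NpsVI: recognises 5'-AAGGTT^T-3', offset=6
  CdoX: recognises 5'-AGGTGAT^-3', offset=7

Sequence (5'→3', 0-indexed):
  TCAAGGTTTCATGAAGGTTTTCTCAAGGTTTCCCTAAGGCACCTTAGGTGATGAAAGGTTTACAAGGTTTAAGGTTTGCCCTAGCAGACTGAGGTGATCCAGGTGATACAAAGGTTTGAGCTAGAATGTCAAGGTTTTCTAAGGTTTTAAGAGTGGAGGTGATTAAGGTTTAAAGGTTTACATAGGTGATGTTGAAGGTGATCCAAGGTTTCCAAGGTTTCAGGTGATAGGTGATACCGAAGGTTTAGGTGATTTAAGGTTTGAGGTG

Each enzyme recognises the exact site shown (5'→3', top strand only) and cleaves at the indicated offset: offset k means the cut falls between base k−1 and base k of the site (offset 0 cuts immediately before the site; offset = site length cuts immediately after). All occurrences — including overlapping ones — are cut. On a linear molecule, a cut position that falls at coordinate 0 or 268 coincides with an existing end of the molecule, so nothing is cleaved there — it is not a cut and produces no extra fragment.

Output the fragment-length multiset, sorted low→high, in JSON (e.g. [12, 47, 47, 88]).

[7,7,7,7,8,8,8,8,8,8,9,9,9,9,9,10,10,11,11,12,12,17,20,22,22]

Site scan:
  NpsVI (AAGGTTT, off=6): starts [2, 13, 24, 54, 63, 70, 110, 130, 140, 164, 172, 204, 213, 239, 255] → cuts [8, 19, 30, 60, 69, 76, 116, 136, 146, 170, 178, 210, 219, 245, 261]
  CdoX (AGGTGAT, off=7): starts [45, 91, 100, 156, 183, 195, 221, 228, 246] → cuts [52, 98, 107, 163, 190, 202, 228, 235, 253]

Pooled cuts: [8, 19, 30, 52, 60, 69, 76, 98, 107, 116, 136, 146, 163, 170, 178, 190, 202, 210, 219, 228, 235, 245, 253, 261]

Fragment lengths:
  [0,8): 8 bp
  [8,19): 11 bp
  [19,30): 11 bp
  [30,52): 22 bp
  [52,60): 8 bp
  [60,69): 9 bp
  [69,76): 7 bp
  [76,98): 22 bp
  [98,107): 9 bp
  [107,116): 9 bp
  [116,136): 20 bp
  [136,146): 10 bp
  [146,163): 17 bp
  [163,170): 7 bp
  [170,178): 8 bp
  [178,190): 12 bp
  [190,202): 12 bp
  [202,210): 8 bp
  [210,219): 9 bp
  [219,228): 9 bp
  [228,235): 7 bp
  [235,245): 10 bp
  [245,253): 8 bp
  [253,261): 8 bp
  [261,268): 7 bp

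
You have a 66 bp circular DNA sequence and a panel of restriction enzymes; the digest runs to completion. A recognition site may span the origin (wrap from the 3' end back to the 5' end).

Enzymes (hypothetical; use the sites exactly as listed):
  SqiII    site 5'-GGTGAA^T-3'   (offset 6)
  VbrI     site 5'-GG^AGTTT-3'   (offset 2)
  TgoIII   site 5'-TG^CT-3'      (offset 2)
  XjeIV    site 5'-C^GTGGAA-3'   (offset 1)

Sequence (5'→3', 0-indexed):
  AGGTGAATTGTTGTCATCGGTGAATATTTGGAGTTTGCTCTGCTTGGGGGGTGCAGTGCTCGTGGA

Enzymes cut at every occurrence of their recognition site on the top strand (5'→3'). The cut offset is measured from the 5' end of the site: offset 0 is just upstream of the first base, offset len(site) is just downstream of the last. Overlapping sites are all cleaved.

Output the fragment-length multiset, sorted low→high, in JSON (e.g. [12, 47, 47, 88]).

Scan for sites:
  SqiII (GGTGAAT, off=6): starts [1, 18] → cuts [7, 24]
  VbrI (GGAGTTT, off=2): starts [29] → cuts [31]
  TgoIII (TGCT, off=2): starts [35, 40, 56] → cuts [37, 42, 58]
  XjeIV (CGTGGAA, off=1): starts [60] → cuts [61]

Pooled cuts: [7, 24, 31, 37, 42, 58, 61]

Fragments:
  7→24: 17 bp
  24→31: 7 bp
  31→37: 6 bp
  37→42: 5 bp
  42→58: 16 bp
  58→61: 3 bp
  61→7 (wrap): 66-61+7 = 12 bp

[3,5,6,7,12,16,17]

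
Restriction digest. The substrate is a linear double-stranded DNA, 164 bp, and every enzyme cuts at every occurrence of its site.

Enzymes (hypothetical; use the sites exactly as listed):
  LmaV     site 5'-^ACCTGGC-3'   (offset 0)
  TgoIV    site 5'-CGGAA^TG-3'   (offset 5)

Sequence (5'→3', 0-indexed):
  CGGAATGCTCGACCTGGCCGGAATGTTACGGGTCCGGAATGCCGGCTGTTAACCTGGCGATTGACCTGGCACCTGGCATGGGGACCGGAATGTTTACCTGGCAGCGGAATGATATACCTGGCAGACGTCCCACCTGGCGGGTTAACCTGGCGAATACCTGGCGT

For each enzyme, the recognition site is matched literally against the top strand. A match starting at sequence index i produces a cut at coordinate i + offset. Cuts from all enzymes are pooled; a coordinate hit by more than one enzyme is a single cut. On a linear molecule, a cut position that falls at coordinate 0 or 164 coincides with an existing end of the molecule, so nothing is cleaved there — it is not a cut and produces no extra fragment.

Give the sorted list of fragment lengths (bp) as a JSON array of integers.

Scan for sites:
  LmaV ACCTGGC/0: at [11, 51, 63, 70, 95, 115, 131, 144, 155] ⇒ [11, 51, 63, 70, 95, 115, 131, 144, 155]
  TgoIV CGGAATG/5: at [0, 18, 34, 85, 104] ⇒ [5, 23, 39, 90, 109]

Pooled cuts: [5, 11, 23, 39, 51, 63, 70, 90, 95, 109, 115, 131, 144, 155]

Fragment lengths:
  [0,5): 5 bp
  [5,11): 6 bp
  [11,23): 12 bp
  [23,39): 16 bp
  [39,51): 12 bp
  [51,63): 12 bp
  [63,70): 7 bp
  [70,90): 20 bp
  [90,95): 5 bp
  [95,109): 14 bp
  [109,115): 6 bp
  [115,131): 16 bp
  [131,144): 13 bp
  [144,155): 11 bp
  [155,164): 9 bp

[5,5,6,6,7,9,11,12,12,12,13,14,16,16,20]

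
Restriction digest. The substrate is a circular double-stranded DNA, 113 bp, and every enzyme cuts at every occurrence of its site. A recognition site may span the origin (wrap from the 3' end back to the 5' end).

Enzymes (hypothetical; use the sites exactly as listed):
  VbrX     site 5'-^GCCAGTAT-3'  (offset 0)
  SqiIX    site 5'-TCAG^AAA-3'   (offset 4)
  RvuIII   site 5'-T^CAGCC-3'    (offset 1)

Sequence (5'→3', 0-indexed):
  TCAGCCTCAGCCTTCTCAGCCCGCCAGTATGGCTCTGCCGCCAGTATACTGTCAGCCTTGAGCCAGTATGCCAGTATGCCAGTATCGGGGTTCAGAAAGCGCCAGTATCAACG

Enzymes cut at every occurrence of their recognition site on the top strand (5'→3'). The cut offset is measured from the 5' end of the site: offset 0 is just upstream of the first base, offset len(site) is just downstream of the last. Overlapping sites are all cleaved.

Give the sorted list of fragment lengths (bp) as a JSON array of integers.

[5,6,6,8,8,9,9,13,14,17,18]

Site scan:
  VbrX (GCCAGTAT, off=0): starts [22, 39, 61, 69, 77, 100] → cuts [22, 39, 61, 69, 77, 100]
  SqiIX (TCAGAAA, off=4): starts [91] → cuts [95]
  RvuIII (TCAGCC, off=1): starts [0, 6, 15, 51] → cuts [1, 7, 16, 52]

All cut coordinates (distinct, sorted): [1, 7, 16, 22, 39, 52, 61, 69, 77, 95, 100]

Fragment lengths:
  1→7: 6 bp
  7→16: 9 bp
  16→22: 6 bp
  22→39: 17 bp
  39→52: 13 bp
  52→61: 9 bp
  61→69: 8 bp
  69→77: 8 bp
  77→95: 18 bp
  95→100: 5 bp
  100→1 (wrap): 113-100+1 = 14 bp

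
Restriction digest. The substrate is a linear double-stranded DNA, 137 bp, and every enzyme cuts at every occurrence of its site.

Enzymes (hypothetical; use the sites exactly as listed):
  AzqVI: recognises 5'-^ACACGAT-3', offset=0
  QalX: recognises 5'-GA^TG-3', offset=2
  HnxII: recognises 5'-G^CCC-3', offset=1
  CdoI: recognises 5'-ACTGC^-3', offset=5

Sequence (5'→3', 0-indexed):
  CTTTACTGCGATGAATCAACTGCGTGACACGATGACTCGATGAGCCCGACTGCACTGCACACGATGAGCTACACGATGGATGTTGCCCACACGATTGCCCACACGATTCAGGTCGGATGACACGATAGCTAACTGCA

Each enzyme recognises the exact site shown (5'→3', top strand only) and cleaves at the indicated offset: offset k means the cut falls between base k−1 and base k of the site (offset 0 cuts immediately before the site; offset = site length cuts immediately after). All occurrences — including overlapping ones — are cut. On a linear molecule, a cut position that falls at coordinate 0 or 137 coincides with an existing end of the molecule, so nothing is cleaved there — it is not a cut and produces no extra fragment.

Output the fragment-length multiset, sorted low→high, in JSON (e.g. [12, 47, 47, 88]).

[1,2,2,3,3,3,4,4,5,5,6,6,6,6,8,9,9,9,12,17,17]

Site scan:
  AzqVI ACACGAT/0: at [26, 58, 70, 88, 100, 119] ⇒ [26, 58, 70, 88, 100, 119]
  QalX GATG/2: at [9, 30, 38, 62, 74, 78, 115] ⇒ [11, 32, 40, 64, 76, 80, 117]
  HnxII GCCC/1: at [43, 84, 96] ⇒ [44, 85, 97]
  CdoI ACTGC/5: at [4, 18, 48, 53, 131] ⇒ [9, 23, 53, 58, 136]

All cut coordinates (distinct, sorted): [9, 11, 23, 26, 32, 40, 44, 53, 58, 64, 70, 76, 80, 85, 88, 97, 100, 117, 119, 136]

Fragment lengths:
  [0,9): 9 bp
  [9,11): 2 bp
  [11,23): 12 bp
  [23,26): 3 bp
  [26,32): 6 bp
  [32,40): 8 bp
  [40,44): 4 bp
  [44,53): 9 bp
  [53,58): 5 bp
  [58,64): 6 bp
  [64,70): 6 bp
  [70,76): 6 bp
  [76,80): 4 bp
  [80,85): 5 bp
  [85,88): 3 bp
  [88,97): 9 bp
  [97,100): 3 bp
  [100,117): 17 bp
  [117,119): 2 bp
  [119,136): 17 bp
  [136,137): 1 bp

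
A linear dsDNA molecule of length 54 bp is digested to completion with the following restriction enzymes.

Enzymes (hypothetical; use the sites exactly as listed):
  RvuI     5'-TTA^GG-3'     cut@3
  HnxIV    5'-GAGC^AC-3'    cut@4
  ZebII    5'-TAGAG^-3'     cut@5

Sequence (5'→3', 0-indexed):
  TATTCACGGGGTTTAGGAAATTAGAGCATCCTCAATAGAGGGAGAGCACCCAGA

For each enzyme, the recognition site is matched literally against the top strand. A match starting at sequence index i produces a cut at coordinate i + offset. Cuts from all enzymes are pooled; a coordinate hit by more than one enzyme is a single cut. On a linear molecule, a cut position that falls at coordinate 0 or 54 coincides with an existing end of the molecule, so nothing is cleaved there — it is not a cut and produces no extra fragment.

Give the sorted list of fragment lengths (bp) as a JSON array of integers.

[7,7,11,14,15]

Per-enzyme occurrences:
  RvuI TTAGG/3: at [12] ⇒ [15]
  HnxIV GAGCAC/4: at [43] ⇒ [47]
  ZebII TAGAG/5: at [21, 35] ⇒ [26, 40]

All cut coordinates (distinct, sorted): [15, 26, 40, 47]

Fragment lengths:
  [0,15): 15 bp
  [15,26): 11 bp
  [26,40): 14 bp
  [40,47): 7 bp
  [47,54): 7 bp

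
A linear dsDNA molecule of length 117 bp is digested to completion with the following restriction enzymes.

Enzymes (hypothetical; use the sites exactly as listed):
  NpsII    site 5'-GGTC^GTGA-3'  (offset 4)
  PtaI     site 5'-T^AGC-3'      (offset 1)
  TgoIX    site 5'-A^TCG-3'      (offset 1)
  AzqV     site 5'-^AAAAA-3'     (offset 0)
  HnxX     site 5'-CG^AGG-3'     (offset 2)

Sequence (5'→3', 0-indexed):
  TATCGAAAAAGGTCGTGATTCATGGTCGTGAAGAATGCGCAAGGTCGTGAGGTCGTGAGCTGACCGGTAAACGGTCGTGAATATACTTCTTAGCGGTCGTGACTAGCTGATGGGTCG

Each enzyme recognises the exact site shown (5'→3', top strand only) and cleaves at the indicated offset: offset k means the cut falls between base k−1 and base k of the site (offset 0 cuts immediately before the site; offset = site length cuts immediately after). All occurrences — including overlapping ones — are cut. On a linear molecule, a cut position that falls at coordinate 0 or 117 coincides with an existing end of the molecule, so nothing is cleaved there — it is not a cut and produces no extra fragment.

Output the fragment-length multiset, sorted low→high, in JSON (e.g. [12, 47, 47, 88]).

[2,3,6,7,8,9,13,13,15,19,22]

Per-enzyme occurrences:
  NpsII (GGTCGTGA, off=4): starts [10, 23, 42, 50, 72, 94] → cuts [14, 27, 46, 54, 76, 98]
  PtaI (TAGC, off=1): starts [90, 103] → cuts [91, 104]
  TgoIX (ATCG, off=1): starts [1] → cuts [2]
  AzqV (AAAAA, off=0): starts [5] → cuts [5]
  HnxX (CGAGG, off=2): no sites

All cut coordinates (distinct, sorted): [2, 5, 14, 27, 46, 54, 76, 91, 98, 104]

Fragments:
  [0,2): 2 bp
  [2,5): 3 bp
  [5,14): 9 bp
  [14,27): 13 bp
  [27,46): 19 bp
  [46,54): 8 bp
  [54,76): 22 bp
  [76,91): 15 bp
  [91,98): 7 bp
  [98,104): 6 bp
  [104,117): 13 bp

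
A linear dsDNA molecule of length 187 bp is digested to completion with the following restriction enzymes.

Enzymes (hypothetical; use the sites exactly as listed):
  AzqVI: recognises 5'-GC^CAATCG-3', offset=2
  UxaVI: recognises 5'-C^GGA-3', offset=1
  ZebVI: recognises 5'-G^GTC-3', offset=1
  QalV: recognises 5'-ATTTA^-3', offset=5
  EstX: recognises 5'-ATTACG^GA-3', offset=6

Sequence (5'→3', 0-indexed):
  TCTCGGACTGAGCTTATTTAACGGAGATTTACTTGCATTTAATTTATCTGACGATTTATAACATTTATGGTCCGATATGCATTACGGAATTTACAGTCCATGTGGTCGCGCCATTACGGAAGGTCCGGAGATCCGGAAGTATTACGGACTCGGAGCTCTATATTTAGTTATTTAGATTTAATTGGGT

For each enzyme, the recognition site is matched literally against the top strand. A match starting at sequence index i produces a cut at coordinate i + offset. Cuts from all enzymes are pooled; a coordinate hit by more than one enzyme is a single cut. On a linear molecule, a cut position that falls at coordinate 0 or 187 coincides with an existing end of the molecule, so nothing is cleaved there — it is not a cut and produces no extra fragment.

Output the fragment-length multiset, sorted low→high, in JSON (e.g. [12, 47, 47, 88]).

Scan for sites:
  AzqVI (GCCAATCG, off=2): no sites
  UxaVI (CGGA, off=1): starts [3, 21, 84, 116, 125, 133, 144, 150] → cuts [4, 22, 85, 117, 126, 134, 145, 151]
  ZebVI (GGTC, off=1): starts [68, 103, 121] → cuts [69, 104, 122]
  QalV (ATTTA, off=5): starts [15, 26, 36, 41, 53, 62, 88, 161, 169, 175] → cuts [20, 31, 41, 46, 58, 67, 93, 166, 174, 180]
  EstX (ATTACGGA, off=6): starts [80, 112, 140] → cuts [86, 118, 146]

Pooled cuts: [4, 20, 22, 31, 41, 46, 58, 67, 69, 85, 86, 93, 104, 117, 118, 122, 126, 134, 145, 146, 151, 166, 174, 180]

Fragments:
  [0,4): 4 bp
  [4,20): 16 bp
  [20,22): 2 bp
  [22,31): 9 bp
  [31,41): 10 bp
  [41,46): 5 bp
  [46,58): 12 bp
  [58,67): 9 bp
  [67,69): 2 bp
  [69,85): 16 bp
  [85,86): 1 bp
  [86,93): 7 bp
  [93,104): 11 bp
  [104,117): 13 bp
  [117,118): 1 bp
  [118,122): 4 bp
  [122,126): 4 bp
  [126,134): 8 bp
  [134,145): 11 bp
  [145,146): 1 bp
  [146,151): 5 bp
  [151,166): 15 bp
  [166,174): 8 bp
  [174,180): 6 bp
  [180,187): 7 bp

[1,1,1,2,2,4,4,4,5,5,6,7,7,8,8,9,9,10,11,11,12,13,15,16,16]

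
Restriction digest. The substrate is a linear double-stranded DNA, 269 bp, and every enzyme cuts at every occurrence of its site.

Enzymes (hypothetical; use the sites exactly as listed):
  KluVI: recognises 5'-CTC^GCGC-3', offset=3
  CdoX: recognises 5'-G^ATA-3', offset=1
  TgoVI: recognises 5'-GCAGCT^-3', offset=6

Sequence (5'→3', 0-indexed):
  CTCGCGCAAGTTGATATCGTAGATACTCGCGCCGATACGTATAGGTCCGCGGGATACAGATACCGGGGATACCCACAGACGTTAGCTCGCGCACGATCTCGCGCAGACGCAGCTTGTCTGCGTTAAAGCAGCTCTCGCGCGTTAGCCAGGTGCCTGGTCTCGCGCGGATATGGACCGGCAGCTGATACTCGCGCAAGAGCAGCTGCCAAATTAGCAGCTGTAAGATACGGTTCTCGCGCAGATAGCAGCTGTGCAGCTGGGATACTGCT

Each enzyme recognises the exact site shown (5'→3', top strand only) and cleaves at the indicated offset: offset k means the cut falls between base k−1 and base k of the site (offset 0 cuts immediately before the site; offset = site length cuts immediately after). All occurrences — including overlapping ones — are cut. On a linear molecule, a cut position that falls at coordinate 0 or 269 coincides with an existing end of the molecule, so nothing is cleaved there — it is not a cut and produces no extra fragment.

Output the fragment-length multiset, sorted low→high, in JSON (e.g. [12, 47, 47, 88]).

[1,3,3,3,5,6,6,6,6,6,6,8,8,9,9,9,10,11,12,14,14,15,16,19,19,20,25]

Per-enzyme occurrences:
  KluVI CTCGCGC/3: at [0, 25, 85, 97, 133, 158, 187, 232] ⇒ [3, 28, 88, 100, 136, 161, 190, 235]
  CdoX GATA/1: at [12, 21, 33, 52, 58, 67, 166, 183, 223, 240, 260] ⇒ [13, 22, 34, 53, 59, 68, 167, 184, 224, 241, 261]
  TgoVI GCAGCT/6: at [108, 127, 177, 198, 213, 244, 252] ⇒ [114, 133, 183, 204, 219, 250, 258]

All cut coordinates (distinct, sorted): [3, 13, 22, 28, 34, 53, 59, 68, 88, 100, 114, 133, 136, 161, 167, 183, 184, 190, 204, 219, 224, 235, 241, 250, 258, 261]

Fragment lengths:
  [0,3): 3 bp
  [3,13): 10 bp
  [13,22): 9 bp
  [22,28): 6 bp
  [28,34): 6 bp
  [34,53): 19 bp
  [53,59): 6 bp
  [59,68): 9 bp
  [68,88): 20 bp
  [88,100): 12 bp
  [100,114): 14 bp
  [114,133): 19 bp
  [133,136): 3 bp
  [136,161): 25 bp
  [161,167): 6 bp
  [167,183): 16 bp
  [183,184): 1 bp
  [184,190): 6 bp
  [190,204): 14 bp
  [204,219): 15 bp
  [219,224): 5 bp
  [224,235): 11 bp
  [235,241): 6 bp
  [241,250): 9 bp
  [250,258): 8 bp
  [258,261): 3 bp
  [261,269): 8 bp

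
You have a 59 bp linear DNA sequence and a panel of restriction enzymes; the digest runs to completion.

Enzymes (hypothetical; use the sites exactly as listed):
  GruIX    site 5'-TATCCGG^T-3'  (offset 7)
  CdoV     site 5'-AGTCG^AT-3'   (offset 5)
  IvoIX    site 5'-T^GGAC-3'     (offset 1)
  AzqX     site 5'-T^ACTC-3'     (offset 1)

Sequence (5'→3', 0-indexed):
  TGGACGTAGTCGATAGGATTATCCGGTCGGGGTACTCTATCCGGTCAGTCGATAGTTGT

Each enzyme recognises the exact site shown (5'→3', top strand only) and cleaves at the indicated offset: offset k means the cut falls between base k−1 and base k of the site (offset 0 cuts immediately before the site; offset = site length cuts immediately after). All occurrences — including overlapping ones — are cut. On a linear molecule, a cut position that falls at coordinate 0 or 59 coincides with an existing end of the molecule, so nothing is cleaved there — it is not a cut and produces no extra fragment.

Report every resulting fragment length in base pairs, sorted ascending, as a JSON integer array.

[1,7,7,8,11,11,14]

Site scan:
  GruIX (TATCCGGT, off=7): starts [19, 37] → cuts [26, 44]
  CdoV (AGTCGAT, off=5): starts [7, 46] → cuts [12, 51]
  IvoIX (TGGAC, off=1): starts [0] → cuts [1]
  AzqX (TACTC, off=1): starts [32] → cuts [33]

All cut coordinates (distinct, sorted): [1, 12, 26, 33, 44, 51]

Fragment lengths:
  [0,1): 1 bp
  [1,12): 11 bp
  [12,26): 14 bp
  [26,33): 7 bp
  [33,44): 11 bp
  [44,51): 7 bp
  [51,59): 8 bp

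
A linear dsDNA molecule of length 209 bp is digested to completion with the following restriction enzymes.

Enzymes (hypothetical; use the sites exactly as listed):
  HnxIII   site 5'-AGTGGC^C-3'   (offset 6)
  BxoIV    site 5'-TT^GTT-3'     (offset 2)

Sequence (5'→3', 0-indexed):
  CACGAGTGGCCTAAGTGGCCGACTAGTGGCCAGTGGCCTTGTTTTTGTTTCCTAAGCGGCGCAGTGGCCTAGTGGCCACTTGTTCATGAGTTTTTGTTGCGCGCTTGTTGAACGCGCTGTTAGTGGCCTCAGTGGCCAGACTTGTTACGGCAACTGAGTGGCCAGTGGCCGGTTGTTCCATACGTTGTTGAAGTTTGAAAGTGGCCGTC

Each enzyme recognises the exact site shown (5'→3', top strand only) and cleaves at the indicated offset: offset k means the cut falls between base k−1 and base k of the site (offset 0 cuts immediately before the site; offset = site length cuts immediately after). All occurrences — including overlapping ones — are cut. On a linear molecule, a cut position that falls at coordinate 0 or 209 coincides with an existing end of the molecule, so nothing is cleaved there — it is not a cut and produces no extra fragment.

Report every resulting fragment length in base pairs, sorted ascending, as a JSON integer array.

[3,4,5,5,6,7,7,7,8,9,9,10,11,11,12,14,19,19,21,22]

Per-enzyme occurrences:
  HnxIII (AGTGGCC, off=6): starts [4, 13, 24, 31, 62, 70, 121, 130, 156, 163, 199] → cuts [10, 19, 30, 37, 68, 76, 127, 136, 162, 169, 205]
  BxoIV (TTGTT, off=2): starts [38, 44, 79, 93, 104, 141, 172, 184] → cuts [40, 46, 81, 95, 106, 143, 174, 186]

All cut coordinates (distinct, sorted): [10, 19, 30, 37, 40, 46, 68, 76, 81, 95, 106, 127, 136, 143, 162, 169, 174, 186, 205]

Fragment lengths:
  [0,10): 10 bp
  [10,19): 9 bp
  [19,30): 11 bp
  [30,37): 7 bp
  [37,40): 3 bp
  [40,46): 6 bp
  [46,68): 22 bp
  [68,76): 8 bp
  [76,81): 5 bp
  [81,95): 14 bp
  [95,106): 11 bp
  [106,127): 21 bp
  [127,136): 9 bp
  [136,143): 7 bp
  [143,162): 19 bp
  [162,169): 7 bp
  [169,174): 5 bp
  [174,186): 12 bp
  [186,205): 19 bp
  [205,209): 4 bp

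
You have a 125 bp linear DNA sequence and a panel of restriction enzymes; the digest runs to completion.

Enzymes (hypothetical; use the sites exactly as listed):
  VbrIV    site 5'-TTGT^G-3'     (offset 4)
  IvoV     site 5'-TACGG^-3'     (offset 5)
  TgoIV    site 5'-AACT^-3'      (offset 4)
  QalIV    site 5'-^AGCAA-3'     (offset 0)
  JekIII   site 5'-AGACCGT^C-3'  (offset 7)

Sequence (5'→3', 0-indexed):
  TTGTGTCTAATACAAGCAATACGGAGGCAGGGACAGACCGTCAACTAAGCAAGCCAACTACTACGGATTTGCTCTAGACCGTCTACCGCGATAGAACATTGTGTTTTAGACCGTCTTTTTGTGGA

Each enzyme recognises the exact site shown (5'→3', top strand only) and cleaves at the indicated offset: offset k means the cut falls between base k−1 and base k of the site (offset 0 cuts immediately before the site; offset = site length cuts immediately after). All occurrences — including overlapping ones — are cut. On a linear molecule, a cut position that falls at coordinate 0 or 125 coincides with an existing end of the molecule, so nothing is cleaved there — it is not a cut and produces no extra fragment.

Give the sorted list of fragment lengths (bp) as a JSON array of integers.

[1,3,4,5,7,8,10,10,12,12,16,17,20]

Site scan:
  VbrIV (TTGTG, off=4): starts [0, 98, 118] → cuts [4, 102, 122]
  IvoV (TACGG, off=5): starts [19, 61] → cuts [24, 66]
  TgoIV (AACT, off=4): starts [42, 55] → cuts [46, 59]
  QalIV (AGCAA, off=0): starts [14, 47] → cuts [14, 47]
  JekIII (AGACCGTC, off=7): starts [34, 75, 107] → cuts [41, 82, 114]

Pooled cuts: [4, 14, 24, 41, 46, 47, 59, 66, 82, 102, 114, 122]

Fragments:
  [0,4): 4 bp
  [4,14): 10 bp
  [14,24): 10 bp
  [24,41): 17 bp
  [41,46): 5 bp
  [46,47): 1 bp
  [47,59): 12 bp
  [59,66): 7 bp
  [66,82): 16 bp
  [82,102): 20 bp
  [102,114): 12 bp
  [114,122): 8 bp
  [122,125): 3 bp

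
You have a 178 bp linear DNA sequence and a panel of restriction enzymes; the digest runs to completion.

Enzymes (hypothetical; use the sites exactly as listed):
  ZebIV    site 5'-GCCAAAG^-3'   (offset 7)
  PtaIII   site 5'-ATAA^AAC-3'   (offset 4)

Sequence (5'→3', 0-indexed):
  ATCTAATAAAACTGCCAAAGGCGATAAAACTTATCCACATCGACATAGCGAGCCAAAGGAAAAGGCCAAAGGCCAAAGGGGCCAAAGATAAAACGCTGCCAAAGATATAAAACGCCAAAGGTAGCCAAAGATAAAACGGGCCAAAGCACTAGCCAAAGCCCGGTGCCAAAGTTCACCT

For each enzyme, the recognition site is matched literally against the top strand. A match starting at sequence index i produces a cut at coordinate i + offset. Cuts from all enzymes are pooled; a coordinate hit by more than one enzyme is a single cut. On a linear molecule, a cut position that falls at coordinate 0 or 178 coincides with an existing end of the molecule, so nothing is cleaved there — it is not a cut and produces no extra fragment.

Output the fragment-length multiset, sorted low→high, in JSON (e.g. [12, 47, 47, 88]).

Per-enzyme occurrences:
  ZebIV GCCAAAG/7: at [13, 51, 64, 71, 80, 97, 113, 123, 139, 151, 164] ⇒ [20, 58, 71, 78, 87, 104, 120, 130, 146, 158, 171]
  PtaIII ATAAAAC/4: at [5, 23, 87, 106, 130] ⇒ [9, 27, 91, 110, 134]

All cut coordinates (distinct, sorted): [9, 20, 27, 58, 71, 78, 87, 91, 104, 110, 120, 130, 134, 146, 158, 171]

Fragment lengths:
  [0,9): 9 bp
  [9,20): 11 bp
  [20,27): 7 bp
  [27,58): 31 bp
  [58,71): 13 bp
  [71,78): 7 bp
  [78,87): 9 bp
  [87,91): 4 bp
  [91,104): 13 bp
  [104,110): 6 bp
  [110,120): 10 bp
  [120,130): 10 bp
  [130,134): 4 bp
  [134,146): 12 bp
  [146,158): 12 bp
  [158,171): 13 bp
  [171,178): 7 bp

[4,4,6,7,7,7,9,9,10,10,11,12,12,13,13,13,31]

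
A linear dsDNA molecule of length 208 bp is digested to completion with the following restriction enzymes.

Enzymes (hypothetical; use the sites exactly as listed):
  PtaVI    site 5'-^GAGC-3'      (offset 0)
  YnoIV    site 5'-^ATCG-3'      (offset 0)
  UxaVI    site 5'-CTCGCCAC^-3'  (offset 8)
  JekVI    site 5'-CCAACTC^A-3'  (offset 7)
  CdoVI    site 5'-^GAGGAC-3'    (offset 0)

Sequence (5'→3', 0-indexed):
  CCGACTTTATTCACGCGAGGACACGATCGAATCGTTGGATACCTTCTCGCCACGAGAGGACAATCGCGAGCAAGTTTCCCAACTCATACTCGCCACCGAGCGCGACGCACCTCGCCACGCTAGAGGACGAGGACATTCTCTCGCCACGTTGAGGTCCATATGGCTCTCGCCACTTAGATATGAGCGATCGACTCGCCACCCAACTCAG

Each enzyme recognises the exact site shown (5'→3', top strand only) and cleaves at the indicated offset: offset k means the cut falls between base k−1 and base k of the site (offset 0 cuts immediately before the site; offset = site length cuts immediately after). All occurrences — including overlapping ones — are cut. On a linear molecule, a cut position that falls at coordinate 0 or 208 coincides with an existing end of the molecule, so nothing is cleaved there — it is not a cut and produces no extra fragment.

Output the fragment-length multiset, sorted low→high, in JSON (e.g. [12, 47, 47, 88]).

[1,2,2,4,5,5,5,6,7,7,8,9,11,13,16,18,19,21,23,26]

Scan for sites:
  PtaVI (GAGC, off=0): starts [67, 97, 181] → cuts [67, 97, 181]
  YnoIV (ATCG, off=0): starts [25, 30, 62, 186] → cuts [25, 30, 62, 186]
  UxaVI (CTCGCCAC, off=8): starts [45, 88, 110, 139, 165, 191] → cuts [53, 96, 118, 147, 173, 199]
  JekVI (CCAACTCA, off=7): starts [78, 199] → cuts [85, 206]
  CdoVI (GAGGAC, off=0): starts [16, 55, 122, 128] → cuts [16, 55, 122, 128]

All cut coordinates (distinct, sorted): [16, 25, 30, 53, 55, 62, 67, 85, 96, 97, 118, 122, 128, 147, 173, 181, 186, 199, 206]

Fragments:
  [0,16): 16 bp
  [16,25): 9 bp
  [25,30): 5 bp
  [30,53): 23 bp
  [53,55): 2 bp
  [55,62): 7 bp
  [62,67): 5 bp
  [67,85): 18 bp
  [85,96): 11 bp
  [96,97): 1 bp
  [97,118): 21 bp
  [118,122): 4 bp
  [122,128): 6 bp
  [128,147): 19 bp
  [147,173): 26 bp
  [173,181): 8 bp
  [181,186): 5 bp
  [186,199): 13 bp
  [199,206): 7 bp
  [206,208): 2 bp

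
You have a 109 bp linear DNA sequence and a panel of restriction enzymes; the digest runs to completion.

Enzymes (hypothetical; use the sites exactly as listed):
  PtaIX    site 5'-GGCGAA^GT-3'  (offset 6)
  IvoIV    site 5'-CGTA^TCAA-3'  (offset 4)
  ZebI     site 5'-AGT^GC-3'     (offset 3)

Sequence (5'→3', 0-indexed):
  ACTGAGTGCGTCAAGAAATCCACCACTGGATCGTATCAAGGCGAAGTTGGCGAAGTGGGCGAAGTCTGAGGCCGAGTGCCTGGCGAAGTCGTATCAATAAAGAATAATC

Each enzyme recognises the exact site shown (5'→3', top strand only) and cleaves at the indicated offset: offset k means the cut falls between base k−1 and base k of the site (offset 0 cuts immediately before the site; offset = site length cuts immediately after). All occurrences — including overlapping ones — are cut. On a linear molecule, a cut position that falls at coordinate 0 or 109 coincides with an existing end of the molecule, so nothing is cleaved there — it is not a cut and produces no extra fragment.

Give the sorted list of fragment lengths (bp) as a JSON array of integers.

[6,7,9,9,10,10,14,16,28]

Per-enzyme occurrences:
  PtaIX GGCGAAGT/6: at [39, 48, 57, 81] ⇒ [45, 54, 63, 87]
  IvoIV CGTATCAA/4: at [31, 89] ⇒ [35, 93]
  ZebI AGTGC/3: at [4, 74] ⇒ [7, 77]

Pooled cuts: [7, 35, 45, 54, 63, 77, 87, 93]

Fragment lengths:
  [0,7): 7 bp
  [7,35): 28 bp
  [35,45): 10 bp
  [45,54): 9 bp
  [54,63): 9 bp
  [63,77): 14 bp
  [77,87): 10 bp
  [87,93): 6 bp
  [93,109): 16 bp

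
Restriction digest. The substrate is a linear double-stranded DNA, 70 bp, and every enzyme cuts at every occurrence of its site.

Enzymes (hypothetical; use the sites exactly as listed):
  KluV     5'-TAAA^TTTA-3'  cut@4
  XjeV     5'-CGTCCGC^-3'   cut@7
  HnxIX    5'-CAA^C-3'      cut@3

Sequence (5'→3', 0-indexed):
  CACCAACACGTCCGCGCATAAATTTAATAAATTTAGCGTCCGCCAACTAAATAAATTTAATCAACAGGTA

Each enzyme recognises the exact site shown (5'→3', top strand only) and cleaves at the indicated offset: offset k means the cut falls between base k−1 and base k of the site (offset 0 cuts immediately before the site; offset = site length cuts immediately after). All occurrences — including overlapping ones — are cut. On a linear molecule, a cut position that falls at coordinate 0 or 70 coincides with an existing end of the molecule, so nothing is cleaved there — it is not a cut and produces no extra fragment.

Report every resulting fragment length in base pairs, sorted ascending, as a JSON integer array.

Per-enzyme occurrences:
  KluV (TAAATTTA, off=4): starts [18, 27, 51] → cuts [22, 31, 55]
  XjeV (CGTCCGC, off=7): starts [8, 36] → cuts [15, 43]
  HnxIX (CAAC, off=3): starts [3, 43, 61] → cuts [6, 46, 64]

All cut coordinates (distinct, sorted): [6, 15, 22, 31, 43, 46, 55, 64]

Fragments:
  [0,6): 6 bp
  [6,15): 9 bp
  [15,22): 7 bp
  [22,31): 9 bp
  [31,43): 12 bp
  [43,46): 3 bp
  [46,55): 9 bp
  [55,64): 9 bp
  [64,70): 6 bp

[3,6,6,7,9,9,9,9,12]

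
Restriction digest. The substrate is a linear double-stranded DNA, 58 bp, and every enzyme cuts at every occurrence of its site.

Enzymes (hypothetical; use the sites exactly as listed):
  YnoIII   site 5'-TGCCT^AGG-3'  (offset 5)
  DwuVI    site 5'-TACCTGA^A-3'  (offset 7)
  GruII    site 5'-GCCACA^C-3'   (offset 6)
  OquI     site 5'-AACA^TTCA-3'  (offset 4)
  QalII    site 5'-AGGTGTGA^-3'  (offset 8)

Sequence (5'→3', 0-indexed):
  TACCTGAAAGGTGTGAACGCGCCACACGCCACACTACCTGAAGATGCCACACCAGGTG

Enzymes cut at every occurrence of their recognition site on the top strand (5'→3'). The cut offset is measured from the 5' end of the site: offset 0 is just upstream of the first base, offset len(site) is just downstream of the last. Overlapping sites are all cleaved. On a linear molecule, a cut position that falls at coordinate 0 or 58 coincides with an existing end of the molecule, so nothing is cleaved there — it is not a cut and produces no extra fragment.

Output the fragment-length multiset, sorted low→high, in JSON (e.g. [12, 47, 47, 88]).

Per-enzyme occurrences:
  YnoIII (TGCCTAGG, off=5): no sites
  DwuVI (TACCTGAA, off=7): starts [0, 34] → cuts [7, 41]
  GruII (GCCACAC, off=6): starts [20, 27, 45] → cuts [26, 33, 51]
  OquI (AACATTCA, off=4): no sites
  QalII (AGGTGTGA, off=8): starts [8] → cuts [16]

Pooled cuts: [7, 16, 26, 33, 41, 51]

Fragment lengths:
  [0,7): 7 bp
  [7,16): 9 bp
  [16,26): 10 bp
  [26,33): 7 bp
  [33,41): 8 bp
  [41,51): 10 bp
  [51,58): 7 bp

[7,7,7,8,9,10,10]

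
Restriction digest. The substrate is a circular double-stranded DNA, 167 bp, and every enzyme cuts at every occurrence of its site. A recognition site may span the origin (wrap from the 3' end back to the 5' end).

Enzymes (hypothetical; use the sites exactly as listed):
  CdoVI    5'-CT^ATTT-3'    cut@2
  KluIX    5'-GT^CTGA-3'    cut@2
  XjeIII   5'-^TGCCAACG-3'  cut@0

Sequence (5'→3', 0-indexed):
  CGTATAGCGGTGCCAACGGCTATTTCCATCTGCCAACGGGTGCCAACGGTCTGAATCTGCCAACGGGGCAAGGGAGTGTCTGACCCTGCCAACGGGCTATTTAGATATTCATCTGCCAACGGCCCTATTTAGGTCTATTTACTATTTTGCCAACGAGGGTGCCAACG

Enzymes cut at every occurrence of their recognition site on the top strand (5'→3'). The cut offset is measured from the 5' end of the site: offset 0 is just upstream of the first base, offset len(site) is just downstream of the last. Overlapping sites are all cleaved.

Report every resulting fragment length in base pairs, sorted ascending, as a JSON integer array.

[4,7,7,7,9,10,10,10,11,12,12,13,15,18,22]

Site scan:
  CdoVI CTATTT/2: at [19, 96, 124, 134, 141] ⇒ [21, 98, 126, 136, 143]
  KluIX GTCTGA/2: at [48, 77] ⇒ [50, 79]
  XjeIII TGCCAACG/0: at [10, 30, 40, 57, 86, 113, 147, 159] ⇒ [10, 30, 40, 57, 86, 113, 147, 159]

Pooled cuts: [10, 21, 30, 40, 50, 57, 79, 86, 98, 113, 126, 136, 143, 147, 159]

Fragments:
  10→21: 11 bp
  21→30: 9 bp
  30→40: 10 bp
  40→50: 10 bp
  50→57: 7 bp
  57→79: 22 bp
  79→86: 7 bp
  86→98: 12 bp
  98→113: 15 bp
  113→126: 13 bp
  126→136: 10 bp
  136→143: 7 bp
  143→147: 4 bp
  147→159: 12 bp
  159→10 (wrap): 167-159+10 = 18 bp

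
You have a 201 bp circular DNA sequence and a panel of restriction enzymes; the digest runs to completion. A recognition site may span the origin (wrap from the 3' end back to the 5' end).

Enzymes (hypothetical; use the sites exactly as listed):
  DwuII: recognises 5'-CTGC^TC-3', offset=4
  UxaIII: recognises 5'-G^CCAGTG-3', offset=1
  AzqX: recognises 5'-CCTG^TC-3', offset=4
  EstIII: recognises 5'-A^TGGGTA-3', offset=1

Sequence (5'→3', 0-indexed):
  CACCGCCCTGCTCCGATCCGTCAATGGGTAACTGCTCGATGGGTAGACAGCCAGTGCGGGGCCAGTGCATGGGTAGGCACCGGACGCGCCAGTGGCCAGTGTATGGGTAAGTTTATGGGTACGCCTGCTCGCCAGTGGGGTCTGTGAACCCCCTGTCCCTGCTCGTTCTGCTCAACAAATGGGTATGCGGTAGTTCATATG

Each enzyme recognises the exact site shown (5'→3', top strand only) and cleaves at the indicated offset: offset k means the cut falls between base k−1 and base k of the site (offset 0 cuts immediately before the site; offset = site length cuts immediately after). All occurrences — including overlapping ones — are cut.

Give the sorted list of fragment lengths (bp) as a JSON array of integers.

[3,4,7,7,8,8,8,9,11,11,11,12,13,13,19,24,33]

Per-enzyme occurrences:
  DwuII (CTGCTC, off=4): starts [7, 31, 124, 158, 167] → cuts [11, 35, 128, 162, 171]
  UxaIII (GCCAGTG, off=1): starts [49, 60, 87, 94, 130] → cuts [50, 61, 88, 95, 131]
  AzqX (CCTGTC, off=4): starts [151] → cuts [155]
  EstIII (ATGGGTA, off=1): starts [23, 38, 68, 102, 114, 178] → cuts [24, 39, 69, 103, 115, 179]

All cut coordinates (distinct, sorted): [11, 24, 35, 39, 50, 61, 69, 88, 95, 103, 115, 128, 131, 155, 162, 171, 179]

Fragment lengths:
  11→24: 13 bp
  24→35: 11 bp
  35→39: 4 bp
  39→50: 11 bp
  50→61: 11 bp
  61→69: 8 bp
  69→88: 19 bp
  88→95: 7 bp
  95→103: 8 bp
  103→115: 12 bp
  115→128: 13 bp
  128→131: 3 bp
  131→155: 24 bp
  155→162: 7 bp
  162→171: 9 bp
  171→179: 8 bp
  179→11 (wrap): 201-179+11 = 33 bp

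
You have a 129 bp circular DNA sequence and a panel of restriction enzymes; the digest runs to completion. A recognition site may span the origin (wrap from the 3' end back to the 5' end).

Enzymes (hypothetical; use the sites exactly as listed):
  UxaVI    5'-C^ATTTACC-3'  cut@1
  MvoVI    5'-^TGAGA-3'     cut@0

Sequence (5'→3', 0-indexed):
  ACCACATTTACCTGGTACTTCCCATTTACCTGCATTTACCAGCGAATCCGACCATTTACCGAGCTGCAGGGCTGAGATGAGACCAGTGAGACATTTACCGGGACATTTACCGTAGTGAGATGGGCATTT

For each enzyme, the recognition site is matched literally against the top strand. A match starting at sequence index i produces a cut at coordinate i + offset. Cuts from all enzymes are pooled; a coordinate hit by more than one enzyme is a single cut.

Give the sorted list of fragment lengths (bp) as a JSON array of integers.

Scan for sites:
  UxaVI (CATTTACC, off=1): starts [4, 22, 32, 52, 91, 103, 124] → cuts [5, 23, 33, 53, 92, 104, 125]
  MvoVI (TGAGA, off=0): starts [72, 77, 86, 115] → cuts [72, 77, 86, 115]

Pooled cuts: [5, 23, 33, 53, 72, 77, 86, 92, 104, 115, 125]

Fragments:
  5→23: 18 bp
  23→33: 10 bp
  33→53: 20 bp
  53→72: 19 bp
  72→77: 5 bp
  77→86: 9 bp
  86→92: 6 bp
  92→104: 12 bp
  104→115: 11 bp
  115→125: 10 bp
  125→5 (wrap): 129-125+5 = 9 bp

[5,6,9,9,10,10,11,12,18,19,20]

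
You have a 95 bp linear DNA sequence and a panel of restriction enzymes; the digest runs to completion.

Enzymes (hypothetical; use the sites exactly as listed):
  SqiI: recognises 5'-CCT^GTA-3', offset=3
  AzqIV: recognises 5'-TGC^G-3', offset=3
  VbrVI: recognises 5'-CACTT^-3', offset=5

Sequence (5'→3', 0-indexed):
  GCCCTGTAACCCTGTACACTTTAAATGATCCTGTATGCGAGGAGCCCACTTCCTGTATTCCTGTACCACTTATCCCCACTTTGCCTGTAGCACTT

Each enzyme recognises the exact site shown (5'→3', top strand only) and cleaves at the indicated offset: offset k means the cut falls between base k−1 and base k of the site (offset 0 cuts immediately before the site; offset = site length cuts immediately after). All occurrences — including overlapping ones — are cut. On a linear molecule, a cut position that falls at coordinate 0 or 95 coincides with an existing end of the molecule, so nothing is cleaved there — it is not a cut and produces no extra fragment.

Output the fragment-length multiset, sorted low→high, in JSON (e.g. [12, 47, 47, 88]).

[3,5,5,6,8,8,8,9,9,10,11,13]

Per-enzyme occurrences:
  SqiI CCTGTA/3: at [2, 10, 29, 51, 59, 83] ⇒ [5, 13, 32, 54, 62, 86]
  AzqIV TGCG/3: at [35] ⇒ [38]
  VbrVI CACTT/5: at [16, 46, 66, 76, 90] ⇒ [21, 51, 71, 81] (position 95 is a terminus of the linear molecule — no cut)

Pooled cuts: [5, 13, 21, 32, 38, 51, 54, 62, 71, 81, 86]

Fragments:
  [0,5): 5 bp
  [5,13): 8 bp
  [13,21): 8 bp
  [21,32): 11 bp
  [32,38): 6 bp
  [38,51): 13 bp
  [51,54): 3 bp
  [54,62): 8 bp
  [62,71): 9 bp
  [71,81): 10 bp
  [81,86): 5 bp
  [86,95): 9 bp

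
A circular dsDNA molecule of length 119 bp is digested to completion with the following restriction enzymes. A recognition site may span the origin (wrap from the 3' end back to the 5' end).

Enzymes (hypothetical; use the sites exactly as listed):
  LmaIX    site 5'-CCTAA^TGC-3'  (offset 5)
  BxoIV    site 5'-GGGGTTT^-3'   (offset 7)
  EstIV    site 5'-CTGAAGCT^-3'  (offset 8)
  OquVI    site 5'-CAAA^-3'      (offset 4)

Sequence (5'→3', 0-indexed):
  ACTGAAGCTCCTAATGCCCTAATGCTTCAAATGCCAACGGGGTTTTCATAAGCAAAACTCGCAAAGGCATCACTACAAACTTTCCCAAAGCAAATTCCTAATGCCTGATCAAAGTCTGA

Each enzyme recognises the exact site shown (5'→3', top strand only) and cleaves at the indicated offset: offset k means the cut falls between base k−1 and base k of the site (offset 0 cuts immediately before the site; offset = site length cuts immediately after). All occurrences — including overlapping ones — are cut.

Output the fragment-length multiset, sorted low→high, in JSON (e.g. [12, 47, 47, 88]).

Site scan:
  LmaIX (CCTAATGC, off=5): starts [9, 17, 96] → cuts [14, 22, 101]
  BxoIV (GGGGTTT, off=7): starts [38] → cuts [45]
  EstIV (CTGAAGCT, off=8): starts [1] → cuts [9]
  OquVI (CAAA, off=4): starts [27, 52, 61, 75, 85, 90, 109] → cuts [31, 56, 65, 79, 89, 94, 113]

All cut coordinates (distinct, sorted): [9, 14, 22, 31, 45, 56, 65, 79, 89, 94, 101, 113]

Fragment lengths:
  9→14: 5 bp
  14→22: 8 bp
  22→31: 9 bp
  31→45: 14 bp
  45→56: 11 bp
  56→65: 9 bp
  65→79: 14 bp
  79→89: 10 bp
  89→94: 5 bp
  94→101: 7 bp
  101→113: 12 bp
  113→9 (wrap): 119-113+9 = 15 bp

[5,5,7,8,9,9,10,11,12,14,14,15]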